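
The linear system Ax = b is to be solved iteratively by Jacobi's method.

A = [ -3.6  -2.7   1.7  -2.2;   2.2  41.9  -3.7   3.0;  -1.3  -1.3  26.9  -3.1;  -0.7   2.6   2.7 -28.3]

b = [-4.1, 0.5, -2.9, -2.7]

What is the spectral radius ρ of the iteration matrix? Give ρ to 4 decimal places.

0.3218

Split A = D + L + U, D = diag(-3.6, 41.9, 26.9, -28.3).
T_J = -D⁻¹(L+U): T[1,3] = -(3)/(41.9) = -0.0716; T[1,1] = 0.
  T[0,:] = [+0.0000, -0.7500, +0.4722, -0.6111]
  T[1,:] = [-0.0525, +0.0000, +0.0883, -0.0716]
  T[2,:] = [+0.0483, +0.0483, +0.0000, +0.1152]
  T[3,:] = [-0.0247, +0.0919, +0.0954, +0.0000]
|roots of det(T-λI)|: 0.3218, 0.2342, 0.1138, 0.0262.
spectral radius ρ = 0.3218; 0.3218 < 1, so it converges for any x₀.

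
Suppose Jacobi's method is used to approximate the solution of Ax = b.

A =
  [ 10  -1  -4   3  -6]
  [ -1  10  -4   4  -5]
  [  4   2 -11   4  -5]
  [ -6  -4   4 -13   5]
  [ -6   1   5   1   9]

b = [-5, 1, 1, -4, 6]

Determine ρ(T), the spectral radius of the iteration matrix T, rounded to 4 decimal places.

Write A = D+L+U with D = diag(10, 10, -11, -13, 9).
Jacobi T = -D⁻¹(L+U): T[0,2] = -(-4)/(10) = +0.4000; T[0,0] = 0.
  T[0,:] = [+0.0000, +0.1000, +0.4000, -0.3000, +0.6000]
  T[1,:] = [+0.1000, +0.0000, +0.4000, -0.4000, +0.5000]
  T[2,:] = [+0.3636, +0.1818, +0.0000, +0.3636, -0.4545]
  T[3,:] = [-0.4615, -0.3077, +0.3077, +0.0000, +0.3846]
  T[4,:] = [+0.6667, -0.1111, -0.5556, -0.1111, +0.0000]
moduli |λ_i(T)| = 1.2198, 0.7652, 0.3319, 0.3319, 0.1942.
spectral radius ρ = 1.2198; 1.2198 > 1 ⇒ diverges.

1.2198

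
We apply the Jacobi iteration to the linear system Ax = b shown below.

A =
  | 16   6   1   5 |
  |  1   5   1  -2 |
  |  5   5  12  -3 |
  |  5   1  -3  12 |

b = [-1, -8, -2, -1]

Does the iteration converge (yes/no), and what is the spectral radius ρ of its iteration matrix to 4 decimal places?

Diagonal D = diag(16, 5, 12, 12); L, U strict lower/upper.
Jacobi: T = -D⁻¹(L+U), T[1,3] = -(-2)/(5) = +0.4000; T[1,1] = 0.
  T[0,:] = [+0.0000, -0.3750, -0.0625, -0.3125]
  T[1,:] = [-0.2000, +0.0000, -0.2000, +0.4000]
  T[2,:] = [-0.4167, -0.4167, +0.0000, +0.2500]
  T[3,:] = [-0.4167, -0.0833, +0.2500, +0.0000]
|λ(T)| sorted: 0.5791, 0.4767, 0.2958, 0.1935.
ρ = 0.5791; 0.5791 < 1 ⇒ converges.

yes, ρ = 0.5791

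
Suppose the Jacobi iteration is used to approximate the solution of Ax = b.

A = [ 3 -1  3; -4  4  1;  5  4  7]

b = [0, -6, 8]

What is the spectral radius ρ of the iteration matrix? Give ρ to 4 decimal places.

Diagonal D = diag(3, 4, 7); L, U strict lower/upper.
Jacobi: T = -D⁻¹(L+U), T[0,2] = -(3)/(3) = -1.0000; T[0,0] = 0.
  T[0,:] = [+0.0000 +0.3333 -1.0000]
  T[1,:] = [+1.0000 +0.0000 -0.2500]
  T[2,:] = [-0.7143 -0.5714 +0.0000]
|roots of det(T-λI)|: 1.2952, 0.6980, 0.6980.
ρ(T) = max|λ| = 1.2952; 1.2952 > 1: divergent.

1.2952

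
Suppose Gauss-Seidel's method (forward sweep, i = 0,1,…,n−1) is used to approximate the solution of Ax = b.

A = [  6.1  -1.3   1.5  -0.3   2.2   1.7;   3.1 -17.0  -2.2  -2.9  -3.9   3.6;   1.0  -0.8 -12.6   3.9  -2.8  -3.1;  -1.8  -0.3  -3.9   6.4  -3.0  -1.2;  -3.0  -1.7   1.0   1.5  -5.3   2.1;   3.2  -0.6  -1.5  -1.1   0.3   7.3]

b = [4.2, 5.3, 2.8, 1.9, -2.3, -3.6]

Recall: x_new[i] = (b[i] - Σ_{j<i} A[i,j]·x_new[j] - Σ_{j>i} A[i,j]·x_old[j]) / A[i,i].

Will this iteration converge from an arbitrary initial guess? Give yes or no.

Write A = D+L+U with D = diag(6.1, -17, -12.6, 6.4, -5.3, 7.3).
T_GS = -(D+L)⁻¹U: row 0 first, T[0,1] = -(-1.3)/(6.1) = +0.2131; later rows by forward substitution.
  T[0,:] = [+0.0000 +0.2131 -0.2459 +0.0492 -0.3607 -0.2787]
  T[1,:] = [+0.0000 +0.0389 -0.1743 -0.1616 -0.2952 +0.1609]
  T[2,:] = [+0.0000 +0.0144 -0.0085 +0.3237 -0.2321 -0.2784]
  T[3,:] = [+0.0000 +0.0706 -0.0825 +0.2035 +0.2120 -0.0530]
  T[4,:] = [+0.0000 -0.1104 +0.1701 +0.1427 +0.3150 +0.4348]
  T[5,:] = [+0.0000 -0.0721 +0.0723 +0.0565 +0.1051 +0.0523]
|roots of det(T-λI)|: 0.5415, 0.3122, 0.3122, 0.1148, 0.1148, 0.0000.
ρ(T) = max|λ| = 0.5415; 0.5415 < 1: convergent.

yes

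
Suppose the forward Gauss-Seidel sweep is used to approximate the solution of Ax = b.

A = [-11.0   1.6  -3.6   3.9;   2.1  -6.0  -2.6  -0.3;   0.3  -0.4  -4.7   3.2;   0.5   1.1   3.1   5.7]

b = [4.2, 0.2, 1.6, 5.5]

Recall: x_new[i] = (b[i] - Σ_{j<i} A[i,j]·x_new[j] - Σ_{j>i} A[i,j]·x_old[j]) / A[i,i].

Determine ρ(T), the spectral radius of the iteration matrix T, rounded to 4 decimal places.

Write A = D+L+U with D = diag(-11, -6, -4.7, 5.7).
T_GS = -(D+L)⁻¹U: row 0 first, T[0,3] = -(3.9)/(-11) = +0.3545; later rows by forward substitution.
  T[0,:] = [+0.0000, +0.1455, -0.3273, +0.3545]
  T[1,:] = [+0.0000, +0.0509, -0.5479, +0.0741]
  T[2,:] = [+0.0000, +0.0050, +0.0257, +0.6972]
  T[3,:] = [+0.0000, -0.0253, +0.1204, -0.4246]
|λ(T)| sorted: 0.5399, 0.2232, 0.0312, 0.0000.
ρ = 0.5399; 0.5399 < 1 ⇒ converges.

0.5399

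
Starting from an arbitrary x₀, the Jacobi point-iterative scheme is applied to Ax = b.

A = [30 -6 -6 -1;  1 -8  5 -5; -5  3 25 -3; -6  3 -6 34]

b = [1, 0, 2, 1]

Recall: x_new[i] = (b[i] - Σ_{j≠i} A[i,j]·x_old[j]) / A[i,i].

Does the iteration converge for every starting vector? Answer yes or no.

Diagonal D = diag(30, -8, 25, 34); L, U strict lower/upper.
Jacobi T = -D⁻¹(L+U): T[0,1] = -(-6)/(30) = +0.2000; T[0,0] = 0.
  T[0,:] = [+0.0000  +0.2000  +0.2000  +0.0333]
  T[1,:] = [+0.1250  +0.0000  +0.6250  -0.6250]
  T[2,:] = [+0.2000  -0.1200  +0.0000  +0.1200]
  T[3,:] = [+0.1765  -0.0882  +0.1765  +0.0000]
|λ(T)| sorted: 0.2950, 0.2498, 0.2498, 0.1158.
ρ(T) = max|λ| = 0.2950; 0.2950 < 1: convergent.

yes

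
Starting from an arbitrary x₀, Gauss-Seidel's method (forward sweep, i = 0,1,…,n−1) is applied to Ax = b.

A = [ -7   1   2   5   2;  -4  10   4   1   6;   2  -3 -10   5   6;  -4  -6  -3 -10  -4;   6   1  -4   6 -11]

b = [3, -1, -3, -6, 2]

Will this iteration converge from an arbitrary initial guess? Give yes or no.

yes

Write A = D+L+U with D = diag(-7, 10, -10, -10, -11).
T_GS = -(D+L)⁻¹U: row 0 first, T[0,3] = -(5)/(-7) = +0.7143; later rows by forward substitution.
  T[0,:] = [+0.0000 +0.1429 +0.2857 +0.7143 +0.2857]
  T[1,:] = [+0.0000 +0.0571 -0.2857 +0.1857 -0.4857]
  T[2,:] = [+0.0000 +0.0114 +0.1429 +0.5871 +0.8029]
  T[3,:] = [+0.0000 -0.0949 +0.0143 -0.5733 -0.4637]
  T[4,:] = [+0.0000 +0.0272 +0.0857 -0.1197 -0.4332]
|roots of det(T-λI)|: 0.8238, 0.2521, 0.1733, 0.1733, 0.0000.
ρ = 0.8238; 0.8238 < 1: convergent.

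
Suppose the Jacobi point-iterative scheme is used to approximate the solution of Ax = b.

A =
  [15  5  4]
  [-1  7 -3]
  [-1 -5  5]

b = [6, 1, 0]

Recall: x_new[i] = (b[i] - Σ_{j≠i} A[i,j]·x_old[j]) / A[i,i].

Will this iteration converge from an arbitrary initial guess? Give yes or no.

yes

Diagonal D = diag(15, 7, 5); L, U strict lower/upper.
T_J = -D⁻¹(L+U): T[1,0] = -(-1)/(7) = +0.1429; T[1,1] = 0.
  T[0,:] = [+0.0000  -0.3333  -0.2667]
  T[1,:] = [+0.1429  +0.0000  +0.4286]
  T[2,:] = [+0.2000  +1.0000  +0.0000]
|roots of det(T-λI)|: 0.6553, 0.4025, 0.2528.
ρ = 0.6553; 0.6553 < 1 ⇒ converges.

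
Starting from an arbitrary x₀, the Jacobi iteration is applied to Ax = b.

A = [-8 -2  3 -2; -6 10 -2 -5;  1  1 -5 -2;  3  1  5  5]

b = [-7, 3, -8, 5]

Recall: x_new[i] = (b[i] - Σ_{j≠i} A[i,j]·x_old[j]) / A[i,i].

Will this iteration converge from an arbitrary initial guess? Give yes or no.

yes

Write A = D+L+U with D = diag(-8, 10, -5, 5).
Jacobi: T = -D⁻¹(L+U), T[1,3] = -(-5)/(10) = +0.5000; T[1,1] = 0.
  T[0,:] = [+0.0000 -0.2500 +0.3750 -0.2500]
  T[1,:] = [+0.6000 +0.0000 +0.2000 +0.5000]
  T[2,:] = [+0.2000 +0.2000 +0.0000 -0.4000]
  T[3,:] = [-0.6000 -0.2000 -1.0000 +0.0000]
|λ(T)| sorted: 0.8779, 0.6073, 0.4374, 0.4374.
spectral radius ρ = 0.8779; 0.8779 < 1 ⇒ converges.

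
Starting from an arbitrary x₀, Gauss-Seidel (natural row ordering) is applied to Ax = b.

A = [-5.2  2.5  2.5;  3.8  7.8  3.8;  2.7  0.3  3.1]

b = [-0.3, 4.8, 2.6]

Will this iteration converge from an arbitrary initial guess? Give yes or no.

A = D + L + U where D = diag(-5.2, 7.8, 3.1).
GS T = -(D+L)⁻¹U: row 0 first, T[0,1] = -(2.5)/(-5.2) = +0.4808; later rows by forward substitution.
  T[0,:] = [+0.0000  +0.4808  +0.4808]
  T[1,:] = [+0.0000  -0.2342  -0.7214]
  T[2,:] = [+0.0000  -0.3961  -0.3489]
|roots of det(T-λI)|: 0.8292, 0.2460, 0.0000.
ρ(T) = max|λ| = 0.8292; 0.8292 < 1: convergent.

yes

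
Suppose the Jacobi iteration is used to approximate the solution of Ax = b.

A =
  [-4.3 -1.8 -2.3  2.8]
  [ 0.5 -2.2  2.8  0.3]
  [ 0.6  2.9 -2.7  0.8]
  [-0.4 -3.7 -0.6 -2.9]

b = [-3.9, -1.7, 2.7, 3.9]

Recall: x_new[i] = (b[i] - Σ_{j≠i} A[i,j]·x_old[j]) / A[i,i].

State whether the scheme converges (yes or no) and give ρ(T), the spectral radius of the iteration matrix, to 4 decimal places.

no, ρ = 1.2391

Let D = diag(-4.3, -2.2, -2.7, -2.9); L, U the strict triangles.
Jacobi: T = -D⁻¹(L+U), T[1,3] = -(0.3)/(-2.2) = +0.1364; T[1,1] = 0.
  T[0,:] = [+0.0000  -0.4186  -0.5349  +0.6512]
  T[1,:] = [+0.2273  +0.0000  +1.2727  +0.1364]
  T[2,:] = [+0.2222  +1.0741  +0.0000  +0.2963]
  T[3,:] = [-0.1379  -1.2759  -0.2069  +0.0000]
eigenvalue magnitudes: 1.2391, 0.9082, 0.9082, 0.0885.
ρ(T) = max|λ| = 1.2391; 1.2391 > 1, so it fails to converge.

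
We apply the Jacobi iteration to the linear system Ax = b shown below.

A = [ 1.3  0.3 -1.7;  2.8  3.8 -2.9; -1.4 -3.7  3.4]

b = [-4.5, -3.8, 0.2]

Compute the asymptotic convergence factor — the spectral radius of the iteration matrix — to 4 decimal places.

A = D + L + U where D = diag(1.3, 3.8, 3.4).
Jacobi: T = -D⁻¹(L+U), T[1,0] = -(2.8)/(3.8) = -0.7368; T[1,1] = 0.
  T[0,:] = [+0.0000  -0.2308  +1.3077]
  T[1,:] = [-0.7368  +0.0000  +0.7632]
  T[2,:] = [+0.4118  +1.0882  +0.0000]
moduli |λ_i(T)| = 1.5104, 0.8615, 0.8615.
ρ(T) = max|λ| = 1.5104; 1.5104 > 1: divergent.

1.5104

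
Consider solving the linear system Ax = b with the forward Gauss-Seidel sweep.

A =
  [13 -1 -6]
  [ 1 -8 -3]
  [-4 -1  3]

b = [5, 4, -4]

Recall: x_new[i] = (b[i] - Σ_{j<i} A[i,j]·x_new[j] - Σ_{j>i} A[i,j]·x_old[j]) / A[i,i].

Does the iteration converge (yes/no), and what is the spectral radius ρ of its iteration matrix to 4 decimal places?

yes, ρ = 0.4297

Diagonal D = diag(13, -8, 3); L, U strict lower/upper.
GS T = -(D+L)⁻¹U: row 0 first, T[0,1] = -(-1)/(13) = +0.0769; later rows by forward substitution.
  T[0,:] = [+0.0000  +0.0769  +0.4615]
  T[1,:] = [+0.0000  +0.0096  -0.3173]
  T[2,:] = [+0.0000  +0.1058  +0.5096]
|roots of det(T-λI)|: 0.4297, 0.0895, 0.0000.
spectral radius ρ = 0.4297; 0.4297 < 1 ⇒ converges.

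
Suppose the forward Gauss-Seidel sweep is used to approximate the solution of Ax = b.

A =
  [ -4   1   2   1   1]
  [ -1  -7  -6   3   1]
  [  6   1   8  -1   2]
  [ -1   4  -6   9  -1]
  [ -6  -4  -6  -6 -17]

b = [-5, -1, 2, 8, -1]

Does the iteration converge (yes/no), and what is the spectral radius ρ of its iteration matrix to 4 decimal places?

A = D + L + U where D = diag(-4, -7, 8, 9, -17).
GS T = -(D+L)⁻¹U: row 0 first, T[0,3] = -(1)/(-4) = +0.2500; later rows by forward substitution.
  T[0,:] = [+0.0000 +0.2500 +0.5000 +0.2500 +0.2500]
  T[1,:] = [+0.0000 -0.0357 -0.9286 +0.3929 +0.1071]
  T[2,:] = [+0.0000 -0.1830 -0.2589 -0.1116 -0.4509]
  T[3,:] = [+0.0000 -0.0784 +0.2956 -0.2212 -0.2093]
  T[4,:] = [+0.0000 +0.0124 +0.0291 -0.0632 +0.1196]
|roots of det(T-λI)|: 0.5499, 0.2334, 0.0905, 0.0905, 0.0000.
spectral radius ρ = 0.5499; 0.5499 < 1: convergent.

yes, ρ = 0.5499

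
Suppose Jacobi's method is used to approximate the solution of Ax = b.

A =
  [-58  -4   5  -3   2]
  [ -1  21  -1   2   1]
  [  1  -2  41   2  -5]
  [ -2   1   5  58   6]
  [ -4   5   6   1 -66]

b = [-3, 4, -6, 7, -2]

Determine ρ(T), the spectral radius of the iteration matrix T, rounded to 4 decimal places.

0.1559

Split A = D + L + U, D = diag(-58, 21, 41, 58, -66).
Jacobi: T = -D⁻¹(L+U), T[4,2] = -(6)/(-66) = +0.0909; T[4,4] = 0.
  T[0,:] = [+0.0000  -0.0690  +0.0862  -0.0517  +0.0345]
  T[1,:] = [+0.0476  +0.0000  +0.0476  -0.0952  -0.0476]
  T[2,:] = [-0.0244  +0.0488  +0.0000  -0.0488  +0.1220]
  T[3,:] = [+0.0345  -0.0172  -0.0862  +0.0000  -0.1034]
  T[4,:] = [-0.0606  +0.0758  +0.0909  +0.0152  +0.0000]
|roots of det(T-λI)|: 0.1559, 0.1204, 0.1204, 0.1160, 0.0266.
ρ = 0.1559; 0.1559 < 1: convergent.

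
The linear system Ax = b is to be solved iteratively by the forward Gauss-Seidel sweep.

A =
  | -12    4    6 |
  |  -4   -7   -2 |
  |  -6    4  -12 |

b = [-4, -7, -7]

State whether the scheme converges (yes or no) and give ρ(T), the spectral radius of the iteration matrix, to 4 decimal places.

Split A = D + L + U, D = diag(-12, -7, -12).
Gauss-Seidel: T = -(D+L)⁻¹U, row 0 first, T[0,1] = -(4)/(-12) = +0.3333; later rows by forward substitution.
  T[0,:] = [+0.0000, +0.3333, +0.5000]
  T[1,:] = [+0.0000, -0.1905, -0.5714]
  T[2,:] = [+0.0000, -0.2302, -0.4405]
moduli |λ_i(T)| = 0.6991, 0.0681, 0.0000.
spectral radius ρ = 0.6991; 0.6991 < 1, so it converges for any x₀.

yes, ρ = 0.6991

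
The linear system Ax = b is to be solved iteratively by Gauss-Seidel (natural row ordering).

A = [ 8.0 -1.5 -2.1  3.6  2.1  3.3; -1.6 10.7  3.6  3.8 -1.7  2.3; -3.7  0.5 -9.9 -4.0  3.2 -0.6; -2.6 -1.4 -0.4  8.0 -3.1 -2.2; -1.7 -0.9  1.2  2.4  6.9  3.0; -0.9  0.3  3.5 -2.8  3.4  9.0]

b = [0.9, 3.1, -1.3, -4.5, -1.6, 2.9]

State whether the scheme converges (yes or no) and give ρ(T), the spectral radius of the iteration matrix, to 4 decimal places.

Let D = diag(8, 10.7, -9.9, 8, 6.9, 9); L, U the strict triangles.
T_GS = -(D+L)⁻¹U: row 0 first, T[0,1] = -(-1.5)/(8) = +0.1875; later rows by forward substitution.
  T[0,:] = [+0.0000, +0.1875, +0.2625, -0.4500, -0.2625, -0.4125]
  T[1,:] = [+0.0000, +0.0280, -0.2972, -0.4224, +0.1196, -0.2766]
  T[2,:] = [+0.0000, -0.0687, -0.1131, -0.2572, +0.4274, +0.0796]
  T[3,:] = [+0.0000, +0.0624, +0.0276, -0.2330, +0.3445, +0.0965]
  T[4,:] = [+0.0000, +0.0401, +0.0360, -0.0402, -0.2432, -0.6199]
  T[5,:] = [+0.0000, +0.0488, +0.0752, +0.0118, +0.0026, +0.2012]
eigenvalue magnitudes: 0.5296, 0.2994, 0.2994, 0.1758, 0.0514, 0.0000.
ρ = 0.5296; 0.5296 < 1 ⇒ converges.

yes, ρ = 0.5296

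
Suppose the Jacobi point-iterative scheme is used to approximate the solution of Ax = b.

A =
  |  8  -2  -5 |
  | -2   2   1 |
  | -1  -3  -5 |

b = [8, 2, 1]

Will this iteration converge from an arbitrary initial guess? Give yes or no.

Diagonal D = diag(8, 2, -5); L, U strict lower/upper.
T_J = -D⁻¹(L+U): T[2,0] = -(-1)/(-5) = -0.2000; T[2,2] = 0.
  T[0,:] = [+0.0000 +0.2500 +0.6250]
  T[1,:] = [+1.0000 +0.0000 -0.5000]
  T[2,:] = [-0.2000 -0.6000 +0.0000]
|λ(T)| sorted: 0.9017, 0.6230, 0.6230.
ρ(T) = max|λ| = 0.9017; 0.9017 < 1, so it converges for any x₀.

yes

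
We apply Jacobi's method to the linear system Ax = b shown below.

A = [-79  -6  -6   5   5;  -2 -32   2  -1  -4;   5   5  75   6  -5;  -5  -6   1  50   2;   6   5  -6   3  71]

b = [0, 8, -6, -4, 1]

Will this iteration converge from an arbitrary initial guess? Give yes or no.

Diagonal D = diag(-79, -32, 75, 50, 71); L, U strict lower/upper.
Jacobi T = -D⁻¹(L+U): T[4,3] = -(3)/(71) = -0.0423; T[4,4] = 0.
  T[0,:] = [+0.0000 -0.0759 -0.0759 +0.0633 +0.0633]
  T[1,:] = [-0.0625 +0.0000 +0.0625 -0.0312 -0.1250]
  T[2,:] = [-0.0667 -0.0667 +0.0000 -0.0800 +0.0667]
  T[3,:] = [+0.1000 +0.1200 -0.0200 +0.0000 -0.0400]
  T[4,:] = [-0.0845 -0.0704 +0.0845 -0.0423 +0.0000]
|λ(T)| sorted: 0.1517, 0.1240, 0.0468, 0.0468, 0.0445.
ρ(T) = max|λ| = 0.1517; 0.1517 < 1: convergent.

yes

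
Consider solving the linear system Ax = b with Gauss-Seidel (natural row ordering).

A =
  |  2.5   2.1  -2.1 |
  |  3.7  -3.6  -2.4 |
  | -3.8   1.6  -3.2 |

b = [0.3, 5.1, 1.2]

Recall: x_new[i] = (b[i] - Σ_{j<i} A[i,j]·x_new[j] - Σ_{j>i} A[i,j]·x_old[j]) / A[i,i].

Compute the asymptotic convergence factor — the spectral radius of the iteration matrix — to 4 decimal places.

Diagonal D = diag(2.5, -3.6, -3.2); L, U strict lower/upper.
T_GS = -(D+L)⁻¹U: row 0 first, T[0,2] = -(-2.1)/(2.5) = +0.8400; later rows by forward substitution.
  T[0,:] = [+0.0000 -0.8400 +0.8400]
  T[1,:] = [+0.0000 -0.8633 +0.1967]
  T[2,:] = [+0.0000 +0.5658 -0.8992]
moduli |λ_i(T)| = 1.2153, 0.5472, 0.0000.
spectral radius ρ = 1.2153; 1.2153 > 1, so it fails to converge.

1.2153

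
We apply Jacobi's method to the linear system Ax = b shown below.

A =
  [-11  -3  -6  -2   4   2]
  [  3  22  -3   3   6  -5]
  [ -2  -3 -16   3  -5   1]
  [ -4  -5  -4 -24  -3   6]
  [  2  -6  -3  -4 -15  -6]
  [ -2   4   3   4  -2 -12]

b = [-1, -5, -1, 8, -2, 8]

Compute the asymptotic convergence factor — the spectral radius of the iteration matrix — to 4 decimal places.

0.8752

Write A = D+L+U with D = diag(-11, 22, -16, -24, -15, -12).
Jacobi: T = -D⁻¹(L+U), T[5,3] = -(4)/(-12) = +0.3333; T[5,5] = 0.
  T[0,:] = [+0.0000, -0.2727, -0.5455, -0.1818, +0.3636, +0.1818]
  T[1,:] = [-0.1364, +0.0000, +0.1364, -0.1364, -0.2727, +0.2273]
  T[2,:] = [-0.1250, -0.1875, +0.0000, +0.1875, -0.3125, +0.0625]
  T[3,:] = [-0.1667, -0.2083, -0.1667, +0.0000, -0.1250, +0.2500]
  T[4,:] = [+0.1333, -0.4000, -0.2000, -0.2667, +0.0000, -0.4000]
  T[5,:] = [-0.1667, +0.3333, +0.2500, +0.3333, -0.1667, +0.0000]
eigenvalue magnitudes: 0.8752, 0.6231, 0.1852, 0.1852, 0.1771, 0.0715.
ρ = 0.8752; 0.8752 < 1, so it converges for any x₀.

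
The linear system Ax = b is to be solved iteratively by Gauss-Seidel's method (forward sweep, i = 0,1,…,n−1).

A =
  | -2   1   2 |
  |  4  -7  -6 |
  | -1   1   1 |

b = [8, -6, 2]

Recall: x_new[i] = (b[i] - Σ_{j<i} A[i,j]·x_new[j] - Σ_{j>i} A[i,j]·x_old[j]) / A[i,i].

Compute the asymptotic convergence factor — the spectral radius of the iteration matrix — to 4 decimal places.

1.2202

Write A = D+L+U with D = diag(-2, -7, 1).
T_GS = -(D+L)⁻¹U: row 0 first, T[0,2] = -(2)/(-2) = +1.0000; later rows by forward substitution.
  T[0,:] = [+0.0000  +0.5000  +1.0000]
  T[1,:] = [+0.0000  +0.2857  -0.2857]
  T[2,:] = [+0.0000  +0.2143  +1.2857]
moduli |λ_i(T)| = 1.2202, 0.3512, 0.0000.
ρ = 1.2202; 1.2202 > 1, so it fails to converge.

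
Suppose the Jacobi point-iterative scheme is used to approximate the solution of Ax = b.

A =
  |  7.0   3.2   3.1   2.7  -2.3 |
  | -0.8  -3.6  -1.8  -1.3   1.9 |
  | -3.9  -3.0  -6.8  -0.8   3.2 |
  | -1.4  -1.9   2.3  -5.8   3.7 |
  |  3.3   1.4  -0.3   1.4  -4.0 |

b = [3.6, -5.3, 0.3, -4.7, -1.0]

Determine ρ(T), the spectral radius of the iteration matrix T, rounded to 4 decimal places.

1.4155

Write A = D+L+U with D = diag(7, -3.6, -6.8, -5.8, -4).
T_J = -D⁻¹(L+U): T[0,4] = -(-2.3)/(7) = +0.3286; T[0,0] = 0.
  T[0,:] = [+0.0000  -0.4571  -0.4429  -0.3857  +0.3286]
  T[1,:] = [-0.2222  +0.0000  -0.5000  -0.3611  +0.5278]
  T[2,:] = [-0.5735  -0.4412  +0.0000  -0.1176  +0.4706]
  T[3,:] = [-0.2414  -0.3276  +0.3966  +0.0000  +0.6379]
  T[4,:] = [+0.8250  +0.3500  -0.0750  +0.3500  +0.0000]
moduli |λ_i(T)| = 1.4155, 0.6067, 0.6067, 0.5344, 0.2030.
ρ(T) = max|λ| = 1.4155; 1.4155 > 1, so it fails to converge.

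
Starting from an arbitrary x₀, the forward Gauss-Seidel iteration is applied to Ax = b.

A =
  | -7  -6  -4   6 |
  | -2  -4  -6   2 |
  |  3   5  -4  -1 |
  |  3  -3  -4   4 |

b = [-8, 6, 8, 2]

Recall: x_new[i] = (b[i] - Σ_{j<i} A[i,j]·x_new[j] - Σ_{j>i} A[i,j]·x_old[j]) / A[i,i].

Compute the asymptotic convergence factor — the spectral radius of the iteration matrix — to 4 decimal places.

1.2018

Split A = D + L + U, D = diag(-7, -4, -4, 4).
Gauss-Seidel: T = -(D+L)⁻¹U, row 0 first, T[0,1] = -(-6)/(-7) = -0.8571; later rows by forward substitution.
  T[0,:] = [+0.0000 -0.8571 -0.5714 +0.8571]
  T[1,:] = [+0.0000 +0.4286 -1.2143 +0.0714]
  T[2,:] = [+0.0000 -0.1071 -1.9464 +0.4821]
  T[3,:] = [+0.0000 +0.8571 -2.4286 -0.1071]
moduli |λ_i(T)| = 1.2018, 0.7070, 0.2837, 0.0000.
ρ(T) = max|λ| = 1.2018; 1.2018 > 1: divergent.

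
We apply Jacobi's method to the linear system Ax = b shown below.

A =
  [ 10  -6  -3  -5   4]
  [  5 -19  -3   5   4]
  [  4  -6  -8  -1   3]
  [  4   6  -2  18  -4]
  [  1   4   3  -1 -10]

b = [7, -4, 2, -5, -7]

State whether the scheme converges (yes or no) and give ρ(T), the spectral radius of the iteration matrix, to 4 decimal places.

Write A = D+L+U with D = diag(10, -19, -8, 18, -10).
T_J = -D⁻¹(L+U): T[3,0] = -(4)/(18) = -0.2222; T[3,3] = 0.
  T[0,:] = [+0.0000, +0.6000, +0.3000, +0.5000, -0.4000]
  T[1,:] = [+0.2632, +0.0000, -0.1579, +0.2632, +0.2105]
  T[2,:] = [+0.5000, -0.7500, +0.0000, -0.1250, +0.3750]
  T[3,:] = [-0.2222, -0.3333, +0.1111, +0.0000, +0.2222]
  T[4,:] = [+0.1000, +0.4000, +0.3000, -0.1000, +0.0000]
|eigenvalues of T|: 0.9443, 0.4900, 0.4900, 0.3819, 0.3819.
spectral radius ρ = 0.9443; 0.9443 < 1 ⇒ converges.

yes, ρ = 0.9443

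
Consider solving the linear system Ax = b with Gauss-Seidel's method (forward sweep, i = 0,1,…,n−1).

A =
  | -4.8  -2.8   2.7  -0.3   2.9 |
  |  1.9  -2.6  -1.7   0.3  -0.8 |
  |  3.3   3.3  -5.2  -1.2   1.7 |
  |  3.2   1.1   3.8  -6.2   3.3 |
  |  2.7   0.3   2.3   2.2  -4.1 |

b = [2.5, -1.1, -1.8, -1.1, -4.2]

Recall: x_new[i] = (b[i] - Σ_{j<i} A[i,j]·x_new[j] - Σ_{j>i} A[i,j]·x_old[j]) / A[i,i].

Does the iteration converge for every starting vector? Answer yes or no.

no

Split A = D + L + U, D = diag(-4.8, -2.6, -5.2, -6.2, -4.1).
GS T = -(D+L)⁻¹U: row 0 first, T[0,1] = -(-2.8)/(-4.8) = -0.5833; later rows by forward substitution.
  T[0,:] = [+0.0000 -0.5833 +0.5625 -0.0625 +0.6042]
  T[1,:] = [+0.0000 -0.4263 -0.2428 +0.0697 +0.1338]
  T[2,:] = [+0.0000 -0.6407 +0.2029 -0.2262 +0.7953]
  T[3,:] = [+0.0000 -0.7694 +0.3716 -0.1585 +1.3552]
  T[4,:] = [+0.0000 -1.1876 +0.6659 -0.2480 +1.5810]
|roots of det(T-λI)|: 1.5940, 0.4729, 0.2450, 0.1671, 0.0000.
spectral radius ρ = 1.5940; 1.5940 > 1: divergent.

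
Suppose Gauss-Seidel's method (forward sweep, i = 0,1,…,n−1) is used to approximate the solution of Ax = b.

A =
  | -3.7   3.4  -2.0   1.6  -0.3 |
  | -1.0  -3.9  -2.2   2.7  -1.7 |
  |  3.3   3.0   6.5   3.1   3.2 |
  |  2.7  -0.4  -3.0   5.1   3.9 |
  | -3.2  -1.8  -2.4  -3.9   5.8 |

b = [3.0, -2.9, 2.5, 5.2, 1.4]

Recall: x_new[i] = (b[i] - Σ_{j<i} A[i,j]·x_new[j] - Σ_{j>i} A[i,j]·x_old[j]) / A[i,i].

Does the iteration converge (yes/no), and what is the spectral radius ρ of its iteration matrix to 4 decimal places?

no, ρ = 1.3291

Write A = D+L+U with D = diag(-3.7, -3.9, 6.5, 5.1, 5.8).
GS T = -(D+L)⁻¹U: row 0 first, T[0,3] = -(1.6)/(-3.7) = +0.4324; later rows by forward substitution.
  T[0,:] = [+0.0000  +0.9189  -0.5405  +0.4324  -0.0811]
  T[1,:] = [+0.0000  -0.2356  -0.4255  +0.5814  -0.4151]
  T[2,:] = [+0.0000  -0.3578  +0.4708  -0.9648  -0.2596]
  T[3,:] = [+0.0000  -0.7154  +0.5297  -0.7509  -0.9070]
  T[4,:] = [+0.0000  -0.1952  +0.1207  -0.4851  -0.8909]
|λ(T)| sorted: 1.3291, 0.6169, 0.6169, 0.2062, 0.0000.
ρ = 1.3291; 1.3291 > 1 ⇒ diverges.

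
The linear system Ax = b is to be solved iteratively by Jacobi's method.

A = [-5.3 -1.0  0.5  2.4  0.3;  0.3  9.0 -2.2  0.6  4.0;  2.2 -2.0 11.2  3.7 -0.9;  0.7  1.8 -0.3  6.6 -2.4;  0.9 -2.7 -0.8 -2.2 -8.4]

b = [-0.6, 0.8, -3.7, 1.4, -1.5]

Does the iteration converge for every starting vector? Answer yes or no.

Split A = D + L + U, D = diag(-5.3, 9, 11.2, 6.6, -8.4).
T_J = -D⁻¹(L+U): T[2,4] = -(-0.9)/(11.2) = +0.0804; T[2,2] = 0.
  T[0,:] = [+0.0000 -0.1887 +0.0943 +0.4528 +0.0566]
  T[1,:] = [-0.0333 +0.0000 +0.2444 -0.0667 -0.4444]
  T[2,:] = [-0.1964 +0.1786 +0.0000 -0.3304 +0.0804]
  T[3,:] = [-0.1061 -0.2727 +0.0455 +0.0000 +0.3636]
  T[4,:] = [+0.1071 -0.3214 -0.0952 -0.2619 +0.0000]
|λ(T)| sorted: 0.5510, 0.4589, 0.4589, 0.4155, 0.0458.
spectral radius ρ = 0.5510; 0.5510 < 1: convergent.

yes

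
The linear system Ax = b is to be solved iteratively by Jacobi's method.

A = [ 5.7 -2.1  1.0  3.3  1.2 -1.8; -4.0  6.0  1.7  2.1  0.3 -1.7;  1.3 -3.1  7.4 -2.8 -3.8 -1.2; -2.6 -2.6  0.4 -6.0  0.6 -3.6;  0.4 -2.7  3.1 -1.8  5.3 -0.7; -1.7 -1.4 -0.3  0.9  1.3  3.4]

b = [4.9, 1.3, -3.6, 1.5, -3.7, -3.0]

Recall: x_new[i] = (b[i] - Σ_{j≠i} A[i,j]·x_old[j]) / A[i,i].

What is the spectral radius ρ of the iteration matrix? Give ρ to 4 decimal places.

Diagonal D = diag(5.7, 6, 7.4, -6, 5.3, 3.4); L, U strict lower/upper.
Jacobi: T = -D⁻¹(L+U), T[2,3] = -(-2.8)/(7.4) = +0.3784; T[2,2] = 0.
  T[0,:] = [+0.0000, +0.3684, -0.1754, -0.5789, -0.2105, +0.3158]
  T[1,:] = [+0.6667, +0.0000, -0.2833, -0.3500, -0.0500, +0.2833]
  T[2,:] = [-0.1757, +0.4189, +0.0000, +0.3784, +0.5135, +0.1622]
  T[3,:] = [-0.4333, -0.4333, +0.0667, +0.0000, +0.1000, -0.6000]
  T[4,:] = [-0.0755, +0.5094, -0.5849, +0.3396, +0.0000, +0.1321]
  T[5,:] = [+0.5000, +0.4118, +0.0882, -0.2647, -0.3824, +0.0000]
eigenvalue magnitudes: 1.2723, 0.5987, 0.5961, 0.5961, 0.5004, 0.5004.
spectral radius ρ = 1.2723; 1.2723 > 1: divergent.

1.2723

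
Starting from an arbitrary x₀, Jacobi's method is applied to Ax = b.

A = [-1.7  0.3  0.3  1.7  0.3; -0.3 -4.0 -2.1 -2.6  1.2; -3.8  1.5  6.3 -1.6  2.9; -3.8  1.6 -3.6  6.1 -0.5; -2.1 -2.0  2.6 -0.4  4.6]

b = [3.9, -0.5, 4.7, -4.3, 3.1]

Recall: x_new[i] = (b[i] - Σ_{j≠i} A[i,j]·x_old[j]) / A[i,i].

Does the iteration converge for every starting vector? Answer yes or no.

Let D = diag(-1.7, -4, 6.3, 6.1, 4.6); L, U the strict triangles.
T_J = -D⁻¹(L+U): T[1,3] = -(-2.6)/(-4) = -0.6500; T[1,1] = 0.
  T[0,:] = [+0.0000 +0.1765 +0.1765 +1.0000 +0.1765]
  T[1,:] = [-0.0750 +0.0000 -0.5250 -0.6500 +0.3000]
  T[2,:] = [+0.6032 -0.2381 +0.0000 +0.2540 -0.4603]
  T[3,:] = [+0.6230 -0.2623 +0.5902 +0.0000 +0.0820]
  T[4,:] = [+0.4565 +0.4348 -0.5652 +0.0870 +0.0000]
eigenvalue magnitudes: 1.2417, 0.8569, 0.8569, 0.6604, 0.2577.
ρ = 1.2417; 1.2417 > 1 ⇒ diverges.

no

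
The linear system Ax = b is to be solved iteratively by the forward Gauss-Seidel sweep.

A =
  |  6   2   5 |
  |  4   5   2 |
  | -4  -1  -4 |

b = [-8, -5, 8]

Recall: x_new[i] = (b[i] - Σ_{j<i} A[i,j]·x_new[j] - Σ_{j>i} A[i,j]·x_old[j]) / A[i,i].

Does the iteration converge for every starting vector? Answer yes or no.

Split A = D + L + U, D = diag(6, 5, -4).
Gauss-Seidel: T = -(D+L)⁻¹U, row 0 first, T[0,1] = -(2)/(6) = -0.3333; later rows by forward substitution.
  T[0,:] = [+0.0000, -0.3333, -0.8333]
  T[1,:] = [+0.0000, +0.2667, +0.2667]
  T[2,:] = [+0.0000, +0.2667, +0.7667]
|λ(T)| sorted: 0.8822, 0.1511, 0.0000.
ρ(T) = max|λ| = 0.8822; 0.8822 < 1: convergent.

yes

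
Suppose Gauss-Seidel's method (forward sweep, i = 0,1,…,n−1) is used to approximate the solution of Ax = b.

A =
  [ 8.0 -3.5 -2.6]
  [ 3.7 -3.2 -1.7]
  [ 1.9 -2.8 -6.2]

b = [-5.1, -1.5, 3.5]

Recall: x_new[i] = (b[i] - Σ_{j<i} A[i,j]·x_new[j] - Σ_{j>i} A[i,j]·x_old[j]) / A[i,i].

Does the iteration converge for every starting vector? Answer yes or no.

Let D = diag(8, -3.2, -6.2); L, U the strict triangles.
T_GS = -(D+L)⁻¹U: row 0 first, T[0,2] = -(-2.6)/(8) = +0.3250; later rows by forward substitution.
  T[0,:] = [+0.0000  +0.4375  +0.3250]
  T[1,:] = [+0.0000  +0.5059  -0.1555]
  T[2,:] = [+0.0000  -0.0944  +0.1698]
|eigenvalues of T|: 0.5450, 0.1307, 0.0000.
ρ(T) = max|λ| = 0.5450; 0.5450 < 1: convergent.

yes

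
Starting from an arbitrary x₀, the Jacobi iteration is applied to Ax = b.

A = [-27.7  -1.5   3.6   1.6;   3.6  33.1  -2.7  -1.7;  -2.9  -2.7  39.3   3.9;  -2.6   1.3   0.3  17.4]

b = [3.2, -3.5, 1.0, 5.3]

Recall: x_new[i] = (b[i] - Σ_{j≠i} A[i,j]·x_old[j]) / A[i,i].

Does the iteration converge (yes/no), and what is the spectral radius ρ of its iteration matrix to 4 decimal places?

yes, ρ = 0.2019

Let D = diag(-27.7, 33.1, 39.3, 17.4); L, U the strict triangles.
T_J = -D⁻¹(L+U): T[3,1] = -(1.3)/(17.4) = -0.0747; T[3,3] = 0.
  T[0,:] = [+0.0000 -0.0542 +0.1300 +0.0578]
  T[1,:] = [-0.1088 +0.0000 +0.0816 +0.0514]
  T[2,:] = [+0.0738 +0.0687 +0.0000 -0.0992]
  T[3,:] = [+0.1494 -0.0747 -0.0172 +0.0000]
|roots of det(T-λI)|: 0.2019, 0.1172, 0.1172, 0.0027.
ρ = 0.2019; 0.2019 < 1 ⇒ converges.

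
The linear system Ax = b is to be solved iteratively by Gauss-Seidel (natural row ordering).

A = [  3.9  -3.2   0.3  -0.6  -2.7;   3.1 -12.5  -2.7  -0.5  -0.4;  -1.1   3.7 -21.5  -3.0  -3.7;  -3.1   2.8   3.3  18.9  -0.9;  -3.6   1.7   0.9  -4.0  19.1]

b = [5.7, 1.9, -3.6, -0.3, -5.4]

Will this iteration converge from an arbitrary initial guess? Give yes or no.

yes

A = D + L + U where D = diag(3.9, -12.5, -21.5, 18.9, 19.1).
GS T = -(D+L)⁻¹U: row 0 first, T[0,1] = -(-3.2)/(3.9) = +0.8205; later rows by forward substitution.
  T[0,:] = [+0.0000 +0.8205 -0.0769 +0.1538 +0.6923]
  T[1,:] = [+0.0000 +0.2035 -0.2351 -0.0018 +0.1397]
  T[2,:] = [+0.0000 -0.0070 -0.0365 -0.1477 -0.1835]
  T[3,:] = [+0.0000 +0.1057 +0.0286 +0.0513 +0.1725]
  T[4,:] = [+0.0000 +0.1590 +0.0141 +0.0469 +0.1628]
|roots of det(T-λI)|: 0.4167, 0.1622, 0.1622, 0.0203, 0.0000.
spectral radius ρ = 0.4167; 0.4167 < 1: convergent.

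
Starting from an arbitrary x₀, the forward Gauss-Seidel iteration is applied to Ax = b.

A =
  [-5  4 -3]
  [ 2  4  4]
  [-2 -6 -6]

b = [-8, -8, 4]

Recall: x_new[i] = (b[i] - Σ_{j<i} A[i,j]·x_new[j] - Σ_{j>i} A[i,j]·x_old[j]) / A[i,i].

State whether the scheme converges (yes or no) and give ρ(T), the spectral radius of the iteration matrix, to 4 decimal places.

A = D + L + U where D = diag(-5, 4, -6).
GS T = -(D+L)⁻¹U: row 0 first, T[0,2] = -(-3)/(-5) = -0.6000; later rows by forward substitution.
  T[0,:] = [+0.0000 +0.8000 -0.6000]
  T[1,:] = [+0.0000 -0.4000 -0.7000]
  T[2,:] = [+0.0000 +0.1333 +0.9000]
|λ(T)| sorted: 0.8237, 0.3237, 0.0000.
spectral radius ρ = 0.8237; 0.8237 < 1 ⇒ converges.

yes, ρ = 0.8237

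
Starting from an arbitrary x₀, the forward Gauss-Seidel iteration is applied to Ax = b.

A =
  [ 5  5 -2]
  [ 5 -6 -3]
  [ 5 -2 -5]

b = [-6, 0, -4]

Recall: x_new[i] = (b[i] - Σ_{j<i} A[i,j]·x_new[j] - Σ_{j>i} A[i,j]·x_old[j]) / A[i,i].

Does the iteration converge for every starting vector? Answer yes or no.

yes

Split A = D + L + U, D = diag(5, -6, -5).
Gauss-Seidel: T = -(D+L)⁻¹U, row 0 first, T[0,2] = -(-2)/(5) = +0.4000; later rows by forward substitution.
  T[0,:] = [+0.0000, -1.0000, +0.4000]
  T[1,:] = [+0.0000, -0.8333, -0.1667]
  T[2,:] = [+0.0000, -0.6667, +0.4667]
|roots of det(T-λI)|: 0.9138, 0.5472, 0.0000.
ρ(T) = max|λ| = 0.9138; 0.9138 < 1: convergent.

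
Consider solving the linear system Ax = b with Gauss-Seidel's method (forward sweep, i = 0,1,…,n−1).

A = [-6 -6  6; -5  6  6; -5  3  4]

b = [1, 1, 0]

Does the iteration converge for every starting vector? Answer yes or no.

no

A = D + L + U where D = diag(-6, 6, 4).
GS T = -(D+L)⁻¹U: row 0 first, T[0,2] = -(6)/(-6) = +1.0000; later rows by forward substitution.
  T[0,:] = [+0.0000, -1.0000, +1.0000]
  T[1,:] = [+0.0000, -0.8333, -0.1667]
  T[2,:] = [+0.0000, -0.6250, +1.3750]
|eigenvalues of T|: 1.4212, 0.8795, 0.0000.
ρ = 1.4212; 1.4212 > 1 ⇒ diverges.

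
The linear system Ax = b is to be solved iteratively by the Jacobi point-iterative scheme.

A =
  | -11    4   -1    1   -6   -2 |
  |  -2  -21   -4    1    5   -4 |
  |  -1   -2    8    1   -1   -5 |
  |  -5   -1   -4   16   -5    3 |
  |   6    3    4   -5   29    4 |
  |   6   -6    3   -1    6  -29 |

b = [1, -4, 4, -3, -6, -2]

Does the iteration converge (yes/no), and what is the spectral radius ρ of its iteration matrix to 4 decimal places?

Split A = D + L + U, D = diag(-11, -21, 8, 16, 29, -29).
Jacobi T = -D⁻¹(L+U): T[5,4] = -(6)/(-29) = +0.2069; T[5,5] = 0.
  T[0,:] = [+0.0000, +0.3636, -0.0909, +0.0909, -0.5455, -0.1818]
  T[1,:] = [-0.0952, +0.0000, -0.1905, +0.0476, +0.2381, -0.1905]
  T[2,:] = [+0.1250, +0.2500, +0.0000, -0.1250, +0.1250, +0.6250]
  T[3,:] = [+0.3125, +0.0625, +0.2500, +0.0000, +0.3125, -0.1875]
  T[4,:] = [-0.2069, -0.1034, -0.1379, +0.1724, +0.0000, -0.1379]
  T[5,:] = [+0.2069, -0.2069, +0.1034, -0.0345, +0.2069, +0.0000]
moduli |λ_i(T)| = 0.5145, 0.3294, 0.3294, 0.3188, 0.3188, 0.2222.
ρ = 0.5145; 0.5145 < 1: convergent.

yes, ρ = 0.5145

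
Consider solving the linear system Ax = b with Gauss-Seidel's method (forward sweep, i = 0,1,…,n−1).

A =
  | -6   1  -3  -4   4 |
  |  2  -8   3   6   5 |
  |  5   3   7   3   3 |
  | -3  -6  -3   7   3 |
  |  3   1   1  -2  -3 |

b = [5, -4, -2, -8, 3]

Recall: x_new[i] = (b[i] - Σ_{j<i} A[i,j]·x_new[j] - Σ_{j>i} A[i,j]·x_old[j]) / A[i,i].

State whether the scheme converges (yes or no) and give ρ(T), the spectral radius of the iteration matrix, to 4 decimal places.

Split A = D + L + U, D = diag(-6, -8, 7, 7, -3).
T_GS = -(D+L)⁻¹U: row 0 first, T[0,4] = -(4)/(-6) = +0.6667; later rows by forward substitution.
  T[0,:] = [+0.0000  +0.1667  -0.5000  -0.6667  +0.6667]
  T[1,:] = [+0.0000  +0.0417  +0.2500  +0.5833  +0.7917]
  T[2,:] = [+0.0000  -0.1369  +0.2500  -0.2024  -1.2440]
  T[3,:] = [+0.0000  +0.0485  +0.1071  +0.1276  +0.0026]
  T[4,:] = [+0.0000  +0.1026  -0.4048  -0.6247  +0.5142]
|roots of det(T-λI)|: 1.1769, 0.3432, 0.1686, 0.1686, 0.0000.
ρ = 1.1769; 1.1769 > 1: divergent.

no, ρ = 1.1769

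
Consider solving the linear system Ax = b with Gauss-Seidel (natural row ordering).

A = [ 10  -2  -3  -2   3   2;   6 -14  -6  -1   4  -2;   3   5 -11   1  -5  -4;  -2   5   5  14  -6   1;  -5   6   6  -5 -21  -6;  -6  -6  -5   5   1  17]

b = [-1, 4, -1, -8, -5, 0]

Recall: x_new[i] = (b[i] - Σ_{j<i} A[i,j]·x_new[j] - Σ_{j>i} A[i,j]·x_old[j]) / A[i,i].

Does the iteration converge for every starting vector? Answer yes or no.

Diagonal D = diag(10, -14, -11, 14, -21, 17); L, U strict lower/upper.
Gauss-Seidel: T = -(D+L)⁻¹U, row 0 first, T[0,5] = -(2)/(10) = -0.2000; later rows by forward substitution.
  T[0,:] = [+0.0000  +0.2000  +0.3000  +0.2000  -0.3000  -0.2000]
  T[1,:] = [+0.0000  +0.0857  -0.3000  +0.0143  +0.1571  -0.2286]
  T[2,:] = [+0.0000  +0.0935  -0.0545  +0.1519  -0.4649  -0.5221]
  T[3,:] = [+0.0000  -0.0354  +0.1695  -0.0308  +0.4956  +0.1681]
  T[4,:] = [+0.0000  +0.0120  -0.2131  +0.0072  -0.1345  -0.4926]
  T[5,:] = [+0.0000  +0.1381  -0.0534  +0.1290  -0.3250  -0.3253]
|roots of det(T-λI)|: 0.8489, 0.2559, 0.2559, 0.1443, 0.0420, 0.0000.
ρ = 0.8489; 0.8489 < 1: convergent.

yes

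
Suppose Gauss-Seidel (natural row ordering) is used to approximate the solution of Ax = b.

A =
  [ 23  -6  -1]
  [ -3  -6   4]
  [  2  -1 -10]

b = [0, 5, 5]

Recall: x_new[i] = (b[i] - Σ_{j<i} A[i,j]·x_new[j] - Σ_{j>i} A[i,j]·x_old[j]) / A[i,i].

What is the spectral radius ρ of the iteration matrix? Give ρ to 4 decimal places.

Split A = D + L + U, D = diag(23, -6, -10).
T_GS = -(D+L)⁻¹U: row 0 first, T[0,2] = -(-1)/(23) = +0.0435; later rows by forward substitution.
  T[0,:] = [+0.0000, +0.2609, +0.0435]
  T[1,:] = [+0.0000, -0.1304, +0.6449]
  T[2,:] = [+0.0000, +0.0652, -0.0558]
|λ(T)| sorted: 0.3016, 0.1153, 0.0000.
ρ = 0.3016; 0.3016 < 1 ⇒ converges.

0.3016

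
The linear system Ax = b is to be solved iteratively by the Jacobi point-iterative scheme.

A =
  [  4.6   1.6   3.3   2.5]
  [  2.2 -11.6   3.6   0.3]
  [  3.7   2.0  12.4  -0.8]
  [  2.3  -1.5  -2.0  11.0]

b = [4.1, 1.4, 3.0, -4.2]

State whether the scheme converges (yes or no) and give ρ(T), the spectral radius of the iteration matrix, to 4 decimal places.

A = D + L + U where D = diag(4.6, -11.6, 12.4, 11).
T_J = -D⁻¹(L+U): T[1,0] = -(2.2)/(-11.6) = +0.1897; T[1,1] = 0.
  T[0,:] = [+0.0000, -0.3478, -0.7174, -0.5435]
  T[1,:] = [+0.1897, +0.0000, +0.3103, +0.0259]
  T[2,:] = [-0.2984, -0.1613, +0.0000, +0.0645]
  T[3,:] = [-0.2091, +0.1364, +0.1818, +0.0000]
|eigenvalues of T|: 0.6310, 0.3437, 0.2692, 0.2692.
ρ = 0.6310; 0.6310 < 1, so it converges for any x₀.

yes, ρ = 0.6310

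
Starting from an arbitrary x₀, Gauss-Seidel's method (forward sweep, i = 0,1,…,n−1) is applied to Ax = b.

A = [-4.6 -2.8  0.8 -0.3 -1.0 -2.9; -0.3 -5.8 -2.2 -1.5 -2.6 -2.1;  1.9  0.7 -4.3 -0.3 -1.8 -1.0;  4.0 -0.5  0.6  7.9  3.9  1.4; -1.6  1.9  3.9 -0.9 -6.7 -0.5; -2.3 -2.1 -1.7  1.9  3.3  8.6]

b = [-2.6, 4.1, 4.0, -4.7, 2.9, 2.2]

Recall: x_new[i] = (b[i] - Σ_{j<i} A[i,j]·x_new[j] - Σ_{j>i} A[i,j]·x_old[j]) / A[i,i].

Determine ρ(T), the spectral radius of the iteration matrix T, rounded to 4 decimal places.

A = D + L + U where D = diag(-4.6, -5.8, -4.3, 7.9, -6.7, 8.6).
Gauss-Seidel: T = -(D+L)⁻¹U, row 0 first, T[0,5] = -(-2.9)/(-4.6) = -0.6304; later rows by forward substitution.
  T[0,:] = [+0.0000 -0.6087 +0.1739 -0.0652 -0.2174 -0.6304]
  T[1,:] = [+0.0000 +0.0315 -0.3883 -0.2552 -0.4370 -0.3295]
  T[2,:] = [+0.0000 -0.2638 +0.0136 -0.1401 -0.5858 -0.5648]
  T[3,:] = [+0.0000 +0.3302 -0.1137 +0.0275 -0.3668 +0.1640]
  T[4,:] = [+0.0000 -0.0436 -0.1284 -0.1421 -0.3637 -0.3683]
  T[5,:] = [+0.0000 -0.2635 +0.0288 -0.0590 -0.0600 -0.2556]
moduli |λ_i(T)| = 0.8511, 0.2261, 0.1614, 0.1614, 0.0317, 0.0000.
spectral radius ρ = 0.8511; 0.8511 < 1, so it converges for any x₀.

0.8511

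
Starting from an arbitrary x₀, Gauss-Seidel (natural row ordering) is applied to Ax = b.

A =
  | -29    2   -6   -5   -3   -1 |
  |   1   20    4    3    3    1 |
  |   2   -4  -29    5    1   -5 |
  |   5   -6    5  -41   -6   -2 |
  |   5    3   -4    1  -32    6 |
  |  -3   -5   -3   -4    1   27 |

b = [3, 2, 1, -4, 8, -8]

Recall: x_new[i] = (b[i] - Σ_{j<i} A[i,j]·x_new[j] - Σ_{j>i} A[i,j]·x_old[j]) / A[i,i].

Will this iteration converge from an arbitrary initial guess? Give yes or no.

Write A = D+L+U with D = diag(-29, 20, -29, -41, -32, 27).
Gauss-Seidel: T = -(D+L)⁻¹U, row 0 first, T[0,2] = -(-6)/(-29) = -0.2069; later rows by forward substitution.
  T[0,:] = [+0.0000 +0.0690 -0.2069 -0.1724 -0.1034 -0.0345]
  T[1,:] = [+0.0000 -0.0034 -0.1897 -0.1414 -0.1448 -0.0483]
  T[2,:] = [+0.0000 +0.0052 +0.0119 +0.1800 +0.0473 -0.1681]
  T[3,:] = [+0.0000 +0.0096 +0.0040 +0.0216 -0.1320 -0.0664]
  T[4,:] = [+0.0000 +0.0101 -0.0515 -0.0620 -0.0398 +0.1965]
  T[5,:] = [+0.0000 +0.0086 -0.0543 -0.0198 -0.0511 -0.0486]
|eigenvalues of T|: 0.1536, 0.1282, 0.1282, 0.1157, 0.0248, 0.0000.
ρ = 0.1536; 0.1536 < 1 ⇒ converges.

yes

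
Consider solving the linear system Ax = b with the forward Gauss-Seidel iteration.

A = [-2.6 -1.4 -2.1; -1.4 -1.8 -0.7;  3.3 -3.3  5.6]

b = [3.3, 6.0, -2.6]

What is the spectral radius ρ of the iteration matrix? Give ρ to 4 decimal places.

0.8984

Let D = diag(-2.6, -1.8, 5.6); L, U the strict triangles.
GS T = -(D+L)⁻¹U: row 0 first, T[0,2] = -(-2.1)/(-2.6) = -0.8077; later rows by forward substitution.
  T[0,:] = [+0.0000 -0.5385 -0.8077]
  T[1,:] = [+0.0000 +0.4188 +0.2393]
  T[2,:] = [+0.0000 +0.5641 +0.6170]
moduli |λ_i(T)| = 0.8984, 0.1373, 0.0000.
ρ = 0.8984; 0.8984 < 1: convergent.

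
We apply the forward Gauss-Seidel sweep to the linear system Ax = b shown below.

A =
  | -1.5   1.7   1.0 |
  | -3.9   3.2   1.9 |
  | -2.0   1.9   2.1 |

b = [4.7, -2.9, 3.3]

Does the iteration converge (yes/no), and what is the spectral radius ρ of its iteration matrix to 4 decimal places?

no, ρ = 1.3400

Split A = D + L + U, D = diag(-1.5, 3.2, 2.1).
Gauss-Seidel: T = -(D+L)⁻¹U, row 0 first, T[0,2] = -(1)/(-1.5) = +0.6667; later rows by forward substitution.
  T[0,:] = [+0.0000, +1.1333, +0.6667]
  T[1,:] = [+0.0000, +1.3812, +0.2187]
  T[2,:] = [+0.0000, -0.1703, +0.4370]
|eigenvalues of T|: 1.3400, 0.4783, 0.0000.
ρ(T) = max|λ| = 1.3400; 1.3400 > 1: divergent.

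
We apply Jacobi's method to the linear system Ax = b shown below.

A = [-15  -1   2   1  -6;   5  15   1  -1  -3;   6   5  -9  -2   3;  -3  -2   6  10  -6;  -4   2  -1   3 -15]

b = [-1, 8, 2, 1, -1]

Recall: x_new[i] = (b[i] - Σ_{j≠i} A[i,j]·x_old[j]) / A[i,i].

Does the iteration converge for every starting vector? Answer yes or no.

A = D + L + U where D = diag(-15, 15, -9, 10, -15).
Jacobi T = -D⁻¹(L+U): T[0,3] = -(1)/(-15) = +0.0667; T[0,0] = 0.
  T[0,:] = [+0.0000 -0.0667 +0.1333 +0.0667 -0.4000]
  T[1,:] = [-0.3333 +0.0000 -0.0667 +0.0667 +0.2000]
  T[2,:] = [+0.6667 +0.5556 +0.0000 -0.2222 +0.3333]
  T[3,:] = [+0.3000 +0.2000 -0.6000 +0.0000 +0.6000]
  T[4,:] = [-0.2667 +0.1333 -0.0667 +0.2000 +0.0000]
moduli |λ_i(T)| = 0.7896, 0.4171, 0.4171, 0.1028, 0.1028.
ρ = 0.7896; 0.7896 < 1, so it converges for any x₀.

yes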